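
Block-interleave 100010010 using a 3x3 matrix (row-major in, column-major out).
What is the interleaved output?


Matrix:
  100
  010
  010
Read columns: 100011000

100011000


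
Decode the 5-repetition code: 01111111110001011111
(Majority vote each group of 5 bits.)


Groups: 01111, 11111, 00010, 11111
Majority votes: 1101

1101


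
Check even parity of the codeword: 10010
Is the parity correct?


Number of 1s: 2

Yes, parity is correct (2 ones)


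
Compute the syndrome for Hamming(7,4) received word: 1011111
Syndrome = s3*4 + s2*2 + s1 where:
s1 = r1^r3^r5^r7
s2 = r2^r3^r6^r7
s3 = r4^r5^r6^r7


s1=0, s2=1, s3=0

Syndrome = 2 (error at position 2)


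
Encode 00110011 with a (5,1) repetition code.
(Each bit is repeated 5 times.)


Each bit -> 5 copies

0000000000111111111100000000001111111111


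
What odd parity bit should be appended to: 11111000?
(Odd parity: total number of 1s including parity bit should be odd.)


Number of 1s in data: 5
Parity bit: 0

0


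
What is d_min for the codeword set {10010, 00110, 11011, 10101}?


Comparing all pairs, minimum distance: 2
Can detect 1 errors, correct 0 errors

2


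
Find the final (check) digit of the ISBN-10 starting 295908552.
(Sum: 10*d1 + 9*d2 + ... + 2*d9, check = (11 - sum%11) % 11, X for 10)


Weighted sum: 283
283 mod 11 = 8

Check digit: 3


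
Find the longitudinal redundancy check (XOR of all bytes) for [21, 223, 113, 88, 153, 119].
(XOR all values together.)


XOR chain: 21 ^ 223 ^ 113 ^ 88 ^ 153 ^ 119 = 13

13


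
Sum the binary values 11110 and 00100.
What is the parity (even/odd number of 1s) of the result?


11110 = 30
00100 = 4
Sum = 34 = 100010
1s count = 2

even parity (2 ones in 100010)


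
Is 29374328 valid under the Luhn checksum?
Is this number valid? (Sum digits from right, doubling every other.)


Luhn sum = 49
49 mod 10 = 9

Invalid (Luhn sum mod 10 = 9)


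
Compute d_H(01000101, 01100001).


XOR: 00100100
Count of 1s: 2

2


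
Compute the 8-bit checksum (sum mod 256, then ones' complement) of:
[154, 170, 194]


Sum = 518 mod 256 = 6
Complement = 249

249


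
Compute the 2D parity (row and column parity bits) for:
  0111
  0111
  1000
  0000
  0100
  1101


Row parities: 111011
Column parities: 0001

Row P: 111011, Col P: 0001, Corner: 1


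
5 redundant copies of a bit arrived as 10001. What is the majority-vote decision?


Ones: 2 out of 5
Threshold: 3

0 (2/5 voted 1)


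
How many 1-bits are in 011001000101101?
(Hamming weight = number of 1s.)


Counting 1s in 011001000101101

7


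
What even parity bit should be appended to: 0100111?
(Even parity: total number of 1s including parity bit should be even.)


Number of 1s in data: 4
Parity bit: 0

0


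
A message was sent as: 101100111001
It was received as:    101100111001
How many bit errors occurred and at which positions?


XOR: 000000000000

0 errors (received matches sent)


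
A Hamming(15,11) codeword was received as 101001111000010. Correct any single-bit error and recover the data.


Syndrome = 12: error at position 12

Data: 10111001010 (corrected bit 12)


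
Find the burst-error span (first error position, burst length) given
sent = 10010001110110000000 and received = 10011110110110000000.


XOR: 00001111000000000000

Burst at position 4, length 4


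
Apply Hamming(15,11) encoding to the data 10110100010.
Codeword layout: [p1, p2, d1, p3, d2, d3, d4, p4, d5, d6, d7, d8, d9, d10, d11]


Parity bits: p1=0, p2=1, p3=1, p4=0

011101100100010


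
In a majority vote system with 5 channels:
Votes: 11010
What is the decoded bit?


Ones: 3 out of 5
Threshold: 3

1 (3/5 voted 1)


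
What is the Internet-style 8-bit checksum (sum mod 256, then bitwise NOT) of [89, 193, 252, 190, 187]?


Sum = 911 mod 256 = 143
Complement = 112

112


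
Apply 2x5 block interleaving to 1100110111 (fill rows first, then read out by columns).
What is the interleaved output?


Matrix:
  11001
  10111
Read columns: 1110010111

1110010111


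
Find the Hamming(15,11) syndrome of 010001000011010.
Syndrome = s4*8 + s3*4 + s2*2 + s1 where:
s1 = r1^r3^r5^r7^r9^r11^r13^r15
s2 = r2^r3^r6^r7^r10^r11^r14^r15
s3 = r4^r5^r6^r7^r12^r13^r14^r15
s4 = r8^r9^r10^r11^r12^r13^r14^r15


s1=1, s2=0, s3=1, s4=1

Syndrome = 13 (error at position 13)


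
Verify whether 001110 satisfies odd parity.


Number of 1s: 3

Yes, parity is correct (3 ones)


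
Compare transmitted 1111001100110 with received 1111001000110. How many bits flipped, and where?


XOR: 0000000100000

1 error(s) at position(s): 7


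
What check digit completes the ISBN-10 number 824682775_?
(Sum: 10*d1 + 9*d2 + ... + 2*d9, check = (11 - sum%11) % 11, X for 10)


Weighted sum: 289
289 mod 11 = 3

Check digit: 8


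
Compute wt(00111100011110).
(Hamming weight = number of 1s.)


Counting 1s in 00111100011110

8


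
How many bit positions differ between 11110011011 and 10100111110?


XOR: 01010100101
Count of 1s: 5

5


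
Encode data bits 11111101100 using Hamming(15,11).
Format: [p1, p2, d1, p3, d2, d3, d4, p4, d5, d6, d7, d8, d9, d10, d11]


Parity bits: p1=1, p2=0, p3=1, p4=0

101111101101100


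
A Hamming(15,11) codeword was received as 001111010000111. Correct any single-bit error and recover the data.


Syndrome = 0: no error detected

Data: 11100000111 (no errors)


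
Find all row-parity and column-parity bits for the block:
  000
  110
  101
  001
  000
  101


Row parities: 000100
Column parities: 111

Row P: 000100, Col P: 111, Corner: 1


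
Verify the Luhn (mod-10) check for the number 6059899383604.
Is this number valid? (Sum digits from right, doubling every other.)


Luhn sum = 76
76 mod 10 = 6

Invalid (Luhn sum mod 10 = 6)


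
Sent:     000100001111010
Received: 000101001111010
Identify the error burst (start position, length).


XOR: 000001000000000

Burst at position 5, length 1


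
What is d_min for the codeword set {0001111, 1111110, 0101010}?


Comparing all pairs, minimum distance: 3
Can detect 2 errors, correct 1 errors

3


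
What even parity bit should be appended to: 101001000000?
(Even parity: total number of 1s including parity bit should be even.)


Number of 1s in data: 3
Parity bit: 1

1


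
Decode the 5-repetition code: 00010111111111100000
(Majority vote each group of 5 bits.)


Groups: 00010, 11111, 11111, 00000
Majority votes: 0110

0110


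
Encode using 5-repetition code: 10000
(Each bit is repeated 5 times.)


Each bit -> 5 copies

1111100000000000000000000


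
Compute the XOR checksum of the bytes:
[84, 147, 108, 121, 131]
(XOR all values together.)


XOR chain: 84 ^ 147 ^ 108 ^ 121 ^ 131 = 81

81


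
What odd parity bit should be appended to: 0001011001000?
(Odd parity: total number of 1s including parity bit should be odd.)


Number of 1s in data: 4
Parity bit: 1

1


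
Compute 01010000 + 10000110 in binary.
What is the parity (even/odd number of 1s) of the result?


01010000 = 80
10000110 = 134
Sum = 214 = 11010110
1s count = 5

odd parity (5 ones in 11010110)


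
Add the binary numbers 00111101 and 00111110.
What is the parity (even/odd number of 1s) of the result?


00111101 = 61
00111110 = 62
Sum = 123 = 1111011
1s count = 6

even parity (6 ones in 1111011)


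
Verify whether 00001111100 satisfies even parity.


Number of 1s: 5

No, parity error (5 ones)


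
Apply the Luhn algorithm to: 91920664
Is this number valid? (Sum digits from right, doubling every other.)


Luhn sum = 34
34 mod 10 = 4

Invalid (Luhn sum mod 10 = 4)


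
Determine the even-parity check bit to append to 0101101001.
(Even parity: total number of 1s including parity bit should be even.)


Number of 1s in data: 5
Parity bit: 1

1


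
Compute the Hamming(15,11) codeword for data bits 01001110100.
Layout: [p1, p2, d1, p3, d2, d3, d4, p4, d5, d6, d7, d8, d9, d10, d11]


Parity bits: p1=0, p2=0, p3=0, p4=0

000010001110100


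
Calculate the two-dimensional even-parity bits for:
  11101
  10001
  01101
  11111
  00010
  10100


Row parities: 001110
Column parities: 01000

Row P: 001110, Col P: 01000, Corner: 1


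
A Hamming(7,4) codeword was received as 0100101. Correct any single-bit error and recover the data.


Syndrome = 0: no error detected

Data: 0101 (no errors)


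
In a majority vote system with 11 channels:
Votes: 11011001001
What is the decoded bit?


Ones: 6 out of 11
Threshold: 6

1 (6/11 voted 1)


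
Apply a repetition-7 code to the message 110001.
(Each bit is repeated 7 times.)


Each bit -> 7 copies

111111111111110000000000000000000001111111


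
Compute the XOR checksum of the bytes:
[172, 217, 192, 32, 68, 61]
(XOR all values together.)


XOR chain: 172 ^ 217 ^ 192 ^ 32 ^ 68 ^ 61 = 236

236


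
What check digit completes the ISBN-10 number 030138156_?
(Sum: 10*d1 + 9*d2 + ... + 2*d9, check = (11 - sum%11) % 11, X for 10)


Weighted sum: 123
123 mod 11 = 2

Check digit: 9


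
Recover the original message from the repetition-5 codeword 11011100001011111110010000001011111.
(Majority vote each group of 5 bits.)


Groups: 11011, 10000, 10111, 11110, 01000, 00010, 11111
Majority votes: 1011001

1011001


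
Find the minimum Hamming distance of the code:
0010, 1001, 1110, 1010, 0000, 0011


Comparing all pairs, minimum distance: 1
Can detect 0 errors, correct 0 errors

1


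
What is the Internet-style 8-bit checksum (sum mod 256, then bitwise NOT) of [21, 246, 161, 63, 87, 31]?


Sum = 609 mod 256 = 97
Complement = 158

158


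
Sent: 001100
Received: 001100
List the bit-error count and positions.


XOR: 000000

0 errors (received matches sent)


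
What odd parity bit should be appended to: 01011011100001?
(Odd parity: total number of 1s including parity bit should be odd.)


Number of 1s in data: 7
Parity bit: 0

0


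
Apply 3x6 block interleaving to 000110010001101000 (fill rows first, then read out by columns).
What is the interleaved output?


Matrix:
  000110
  010001
  101000
Read columns: 001010001100100010

001010001100100010


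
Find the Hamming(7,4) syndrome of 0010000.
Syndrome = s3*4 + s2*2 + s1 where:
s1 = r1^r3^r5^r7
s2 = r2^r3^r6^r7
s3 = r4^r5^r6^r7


s1=1, s2=1, s3=0

Syndrome = 3 (error at position 3)


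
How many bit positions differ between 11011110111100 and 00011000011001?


XOR: 11000110100101
Count of 1s: 7

7


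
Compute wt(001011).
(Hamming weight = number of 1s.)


Counting 1s in 001011

3


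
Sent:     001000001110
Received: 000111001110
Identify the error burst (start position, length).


XOR: 001111000000

Burst at position 2, length 4


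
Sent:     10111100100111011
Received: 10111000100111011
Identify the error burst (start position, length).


XOR: 00000100000000000

Burst at position 5, length 1


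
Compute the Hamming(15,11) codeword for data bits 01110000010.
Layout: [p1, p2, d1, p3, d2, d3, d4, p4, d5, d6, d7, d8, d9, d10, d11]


Parity bits: p1=0, p2=1, p3=0, p4=1

010011110000010


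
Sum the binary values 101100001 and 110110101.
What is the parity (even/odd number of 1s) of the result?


101100001 = 353
110110101 = 437
Sum = 790 = 1100010110
1s count = 5

odd parity (5 ones in 1100010110)


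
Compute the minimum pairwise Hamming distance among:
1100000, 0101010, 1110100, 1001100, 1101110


Comparing all pairs, minimum distance: 2
Can detect 1 errors, correct 0 errors

2


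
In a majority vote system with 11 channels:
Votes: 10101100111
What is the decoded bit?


Ones: 7 out of 11
Threshold: 6

1 (7/11 voted 1)


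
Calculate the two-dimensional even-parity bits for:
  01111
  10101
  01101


Row parities: 011
Column parities: 10111

Row P: 011, Col P: 10111, Corner: 0


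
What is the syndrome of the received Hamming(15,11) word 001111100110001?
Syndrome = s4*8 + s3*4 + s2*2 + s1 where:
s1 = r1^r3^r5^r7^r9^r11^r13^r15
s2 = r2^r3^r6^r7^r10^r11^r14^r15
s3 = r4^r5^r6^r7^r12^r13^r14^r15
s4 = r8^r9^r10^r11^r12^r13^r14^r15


s1=1, s2=0, s3=1, s4=1

Syndrome = 13 (error at position 13)


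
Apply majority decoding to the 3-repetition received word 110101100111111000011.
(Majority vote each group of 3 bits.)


Groups: 110, 101, 100, 111, 111, 000, 011
Majority votes: 1101101

1101101


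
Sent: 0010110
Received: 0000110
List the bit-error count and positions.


XOR: 0010000

1 error(s) at position(s): 2


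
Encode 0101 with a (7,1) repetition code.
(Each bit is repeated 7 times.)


Each bit -> 7 copies

0000000111111100000001111111


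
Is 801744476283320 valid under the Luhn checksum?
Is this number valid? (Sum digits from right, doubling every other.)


Luhn sum = 66
66 mod 10 = 6

Invalid (Luhn sum mod 10 = 6)


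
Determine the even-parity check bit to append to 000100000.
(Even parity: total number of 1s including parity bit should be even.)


Number of 1s in data: 1
Parity bit: 1

1


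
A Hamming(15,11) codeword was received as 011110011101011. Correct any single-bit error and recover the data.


Syndrome = 6: error at position 6

Data: 11101101011 (corrected bit 6)


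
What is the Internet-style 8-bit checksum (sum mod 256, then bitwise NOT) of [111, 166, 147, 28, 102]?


Sum = 554 mod 256 = 42
Complement = 213

213


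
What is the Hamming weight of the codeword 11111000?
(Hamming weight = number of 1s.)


Counting 1s in 11111000

5


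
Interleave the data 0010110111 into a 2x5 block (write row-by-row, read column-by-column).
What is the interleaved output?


Matrix:
  00101
  10111
Read columns: 0100110111

0100110111


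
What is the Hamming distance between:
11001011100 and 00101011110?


XOR: 11100000010
Count of 1s: 4

4


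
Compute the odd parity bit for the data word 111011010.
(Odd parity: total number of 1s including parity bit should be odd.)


Number of 1s in data: 6
Parity bit: 1

1


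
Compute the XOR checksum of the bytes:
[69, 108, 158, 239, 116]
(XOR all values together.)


XOR chain: 69 ^ 108 ^ 158 ^ 239 ^ 116 = 44

44


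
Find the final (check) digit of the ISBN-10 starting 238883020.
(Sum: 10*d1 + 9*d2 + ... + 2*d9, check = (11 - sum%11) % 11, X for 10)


Weighted sum: 236
236 mod 11 = 5

Check digit: 6


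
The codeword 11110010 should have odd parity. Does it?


Number of 1s: 5

Yes, parity is correct (5 ones)


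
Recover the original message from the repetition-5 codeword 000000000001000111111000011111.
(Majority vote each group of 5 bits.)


Groups: 00000, 00000, 01000, 11111, 10000, 11111
Majority votes: 000101

000101


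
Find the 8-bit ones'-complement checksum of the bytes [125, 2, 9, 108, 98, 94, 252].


Sum = 688 mod 256 = 176
Complement = 79

79


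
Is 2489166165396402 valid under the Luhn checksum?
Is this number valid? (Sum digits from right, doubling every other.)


Luhn sum = 68
68 mod 10 = 8

Invalid (Luhn sum mod 10 = 8)


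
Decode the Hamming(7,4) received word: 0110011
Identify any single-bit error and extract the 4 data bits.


Syndrome = 0: no error detected

Data: 1011 (no errors)


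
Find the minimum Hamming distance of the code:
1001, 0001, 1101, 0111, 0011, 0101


Comparing all pairs, minimum distance: 1
Can detect 0 errors, correct 0 errors

1


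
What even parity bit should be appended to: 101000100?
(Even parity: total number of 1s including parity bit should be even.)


Number of 1s in data: 3
Parity bit: 1

1


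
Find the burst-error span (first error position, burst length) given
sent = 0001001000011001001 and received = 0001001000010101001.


XOR: 0000000000001100000

Burst at position 12, length 2


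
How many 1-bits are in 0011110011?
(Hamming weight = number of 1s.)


Counting 1s in 0011110011

6


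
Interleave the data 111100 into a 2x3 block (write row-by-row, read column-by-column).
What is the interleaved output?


Matrix:
  111
  100
Read columns: 111010

111010


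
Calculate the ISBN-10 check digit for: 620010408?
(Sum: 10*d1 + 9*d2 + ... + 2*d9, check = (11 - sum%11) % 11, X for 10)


Weighted sum: 116
116 mod 11 = 6

Check digit: 5


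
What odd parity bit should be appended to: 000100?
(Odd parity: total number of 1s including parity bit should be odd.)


Number of 1s in data: 1
Parity bit: 0

0


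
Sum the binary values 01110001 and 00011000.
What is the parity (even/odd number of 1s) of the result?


01110001 = 113
00011000 = 24
Sum = 137 = 10001001
1s count = 3

odd parity (3 ones in 10001001)


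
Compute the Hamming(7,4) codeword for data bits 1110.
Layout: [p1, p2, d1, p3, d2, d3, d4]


Parity bits: p1=0, p2=0, p3=0

0010110


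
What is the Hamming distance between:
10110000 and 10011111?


XOR: 00101111
Count of 1s: 5

5


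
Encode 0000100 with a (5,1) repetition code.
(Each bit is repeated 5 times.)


Each bit -> 5 copies

00000000000000000000111110000000000


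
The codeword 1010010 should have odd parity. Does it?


Number of 1s: 3

Yes, parity is correct (3 ones)


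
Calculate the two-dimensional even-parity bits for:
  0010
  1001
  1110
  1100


Row parities: 1010
Column parities: 1001

Row P: 1010, Col P: 1001, Corner: 0


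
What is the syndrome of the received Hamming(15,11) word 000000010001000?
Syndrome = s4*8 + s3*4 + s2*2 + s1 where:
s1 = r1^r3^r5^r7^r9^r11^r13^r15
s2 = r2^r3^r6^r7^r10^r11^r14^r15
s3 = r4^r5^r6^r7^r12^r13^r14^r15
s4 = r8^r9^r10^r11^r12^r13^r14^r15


s1=0, s2=0, s3=1, s4=0

Syndrome = 4 (error at position 4)


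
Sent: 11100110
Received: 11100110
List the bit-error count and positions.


XOR: 00000000

0 errors (received matches sent)


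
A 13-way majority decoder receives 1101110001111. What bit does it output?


Ones: 9 out of 13
Threshold: 7

1 (9/13 voted 1)


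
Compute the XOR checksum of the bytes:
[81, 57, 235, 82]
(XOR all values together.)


XOR chain: 81 ^ 57 ^ 235 ^ 82 = 209

209


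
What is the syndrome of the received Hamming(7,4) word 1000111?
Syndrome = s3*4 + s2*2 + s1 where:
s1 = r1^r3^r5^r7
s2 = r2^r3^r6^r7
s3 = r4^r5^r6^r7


s1=1, s2=0, s3=1

Syndrome = 5 (error at position 5)


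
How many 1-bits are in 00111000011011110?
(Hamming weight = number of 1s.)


Counting 1s in 00111000011011110

9


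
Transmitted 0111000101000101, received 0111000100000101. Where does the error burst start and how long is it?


XOR: 0000000001000000

Burst at position 9, length 1


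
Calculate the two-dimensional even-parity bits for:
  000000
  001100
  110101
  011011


Row parities: 0000
Column parities: 100010

Row P: 0000, Col P: 100010, Corner: 0


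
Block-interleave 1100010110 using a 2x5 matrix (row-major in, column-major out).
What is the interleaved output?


Matrix:
  11000
  10110
Read columns: 1110010100

1110010100


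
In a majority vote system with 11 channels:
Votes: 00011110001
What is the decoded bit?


Ones: 5 out of 11
Threshold: 6

0 (5/11 voted 1)


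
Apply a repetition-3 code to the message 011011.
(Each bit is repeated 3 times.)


Each bit -> 3 copies

000111111000111111


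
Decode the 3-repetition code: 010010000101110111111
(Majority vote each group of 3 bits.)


Groups: 010, 010, 000, 101, 110, 111, 111
Majority votes: 0001111

0001111


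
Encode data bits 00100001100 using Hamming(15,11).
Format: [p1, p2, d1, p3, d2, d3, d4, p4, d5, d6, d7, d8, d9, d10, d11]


Parity bits: p1=1, p2=1, p3=1, p4=0

110101000001100


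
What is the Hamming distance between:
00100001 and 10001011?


XOR: 10101010
Count of 1s: 4

4


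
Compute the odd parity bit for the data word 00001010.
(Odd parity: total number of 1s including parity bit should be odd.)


Number of 1s in data: 2
Parity bit: 1

1


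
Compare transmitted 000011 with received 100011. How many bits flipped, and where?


XOR: 100000

1 error(s) at position(s): 0


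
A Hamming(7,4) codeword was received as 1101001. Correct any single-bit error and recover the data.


Syndrome = 0: no error detected

Data: 0001 (no errors)


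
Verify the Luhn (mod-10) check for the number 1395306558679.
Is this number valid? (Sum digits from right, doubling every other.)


Luhn sum = 59
59 mod 10 = 9

Invalid (Luhn sum mod 10 = 9)


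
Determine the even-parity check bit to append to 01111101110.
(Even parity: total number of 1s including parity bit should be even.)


Number of 1s in data: 8
Parity bit: 0

0


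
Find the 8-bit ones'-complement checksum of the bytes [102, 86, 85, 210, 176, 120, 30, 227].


Sum = 1036 mod 256 = 12
Complement = 243

243


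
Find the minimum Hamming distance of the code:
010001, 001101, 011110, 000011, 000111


Comparing all pairs, minimum distance: 1
Can detect 0 errors, correct 0 errors

1


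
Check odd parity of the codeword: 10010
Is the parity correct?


Number of 1s: 2

No, parity error (2 ones)


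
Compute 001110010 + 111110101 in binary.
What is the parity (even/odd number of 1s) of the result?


001110010 = 114
111110101 = 501
Sum = 615 = 1001100111
1s count = 6

even parity (6 ones in 1001100111)


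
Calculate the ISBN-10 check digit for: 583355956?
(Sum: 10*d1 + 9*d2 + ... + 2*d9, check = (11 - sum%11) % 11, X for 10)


Weighted sum: 285
285 mod 11 = 10

Check digit: 1


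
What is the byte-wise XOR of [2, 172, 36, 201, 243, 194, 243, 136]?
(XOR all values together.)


XOR chain: 2 ^ 172 ^ 36 ^ 201 ^ 243 ^ 194 ^ 243 ^ 136 = 9

9


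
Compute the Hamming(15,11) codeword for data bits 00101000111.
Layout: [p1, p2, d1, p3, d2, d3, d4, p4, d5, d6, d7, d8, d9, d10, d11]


Parity bits: p1=1, p2=1, p3=0, p4=0

110001001000111


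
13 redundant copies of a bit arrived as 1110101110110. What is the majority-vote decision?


Ones: 9 out of 13
Threshold: 7

1 (9/13 voted 1)


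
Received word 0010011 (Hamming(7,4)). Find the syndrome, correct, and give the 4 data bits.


Syndrome = 2: error at position 2

Data: 1011 (corrected bit 2)


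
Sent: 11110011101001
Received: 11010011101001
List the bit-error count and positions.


XOR: 00100000000000

1 error(s) at position(s): 2


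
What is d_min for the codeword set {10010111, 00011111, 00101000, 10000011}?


Comparing all pairs, minimum distance: 2
Can detect 1 errors, correct 0 errors

2


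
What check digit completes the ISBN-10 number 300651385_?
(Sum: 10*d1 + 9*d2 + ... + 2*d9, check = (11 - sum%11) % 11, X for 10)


Weighted sum: 153
153 mod 11 = 10

Check digit: 1


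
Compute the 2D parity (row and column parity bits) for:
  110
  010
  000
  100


Row parities: 0101
Column parities: 000

Row P: 0101, Col P: 000, Corner: 0


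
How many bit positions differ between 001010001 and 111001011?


XOR: 110011010
Count of 1s: 5

5


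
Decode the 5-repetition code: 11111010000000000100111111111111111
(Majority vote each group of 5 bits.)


Groups: 11111, 01000, 00000, 00100, 11111, 11111, 11111
Majority votes: 1000111

1000111


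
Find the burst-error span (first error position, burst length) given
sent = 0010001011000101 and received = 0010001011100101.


XOR: 0000000000100000

Burst at position 10, length 1


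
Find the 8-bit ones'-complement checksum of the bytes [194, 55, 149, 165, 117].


Sum = 680 mod 256 = 168
Complement = 87

87


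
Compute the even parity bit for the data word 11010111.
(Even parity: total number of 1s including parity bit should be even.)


Number of 1s in data: 6
Parity bit: 0

0


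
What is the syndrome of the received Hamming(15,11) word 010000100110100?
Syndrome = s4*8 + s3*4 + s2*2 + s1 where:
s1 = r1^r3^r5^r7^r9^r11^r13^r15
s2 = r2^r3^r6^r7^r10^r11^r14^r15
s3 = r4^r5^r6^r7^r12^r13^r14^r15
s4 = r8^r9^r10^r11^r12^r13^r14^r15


s1=1, s2=0, s3=0, s4=1

Syndrome = 9 (error at position 9)


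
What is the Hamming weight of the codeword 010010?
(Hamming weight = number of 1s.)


Counting 1s in 010010

2


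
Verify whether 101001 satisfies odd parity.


Number of 1s: 3

Yes, parity is correct (3 ones)


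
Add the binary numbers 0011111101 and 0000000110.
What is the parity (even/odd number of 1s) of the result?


0011111101 = 253
0000000110 = 6
Sum = 259 = 100000011
1s count = 3

odd parity (3 ones in 100000011)


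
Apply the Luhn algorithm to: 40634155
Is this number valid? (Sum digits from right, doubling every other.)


Luhn sum = 29
29 mod 10 = 9

Invalid (Luhn sum mod 10 = 9)


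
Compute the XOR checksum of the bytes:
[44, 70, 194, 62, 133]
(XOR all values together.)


XOR chain: 44 ^ 70 ^ 194 ^ 62 ^ 133 = 19

19


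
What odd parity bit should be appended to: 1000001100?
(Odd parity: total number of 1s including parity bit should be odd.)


Number of 1s in data: 3
Parity bit: 0

0


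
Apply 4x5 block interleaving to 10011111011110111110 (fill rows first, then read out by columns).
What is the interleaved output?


Matrix:
  10011
  11101
  11101
  11110
Read columns: 11110111011110011110

11110111011110011110


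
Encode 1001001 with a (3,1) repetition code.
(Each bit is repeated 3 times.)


Each bit -> 3 copies

111000000111000000111


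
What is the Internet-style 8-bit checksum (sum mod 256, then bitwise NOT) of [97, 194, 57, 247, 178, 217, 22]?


Sum = 1012 mod 256 = 244
Complement = 11

11


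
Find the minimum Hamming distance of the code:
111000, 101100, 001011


Comparing all pairs, minimum distance: 2
Can detect 1 errors, correct 0 errors

2


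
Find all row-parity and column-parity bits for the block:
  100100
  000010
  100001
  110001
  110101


Row parities: 01010
Column parities: 000011

Row P: 01010, Col P: 000011, Corner: 0


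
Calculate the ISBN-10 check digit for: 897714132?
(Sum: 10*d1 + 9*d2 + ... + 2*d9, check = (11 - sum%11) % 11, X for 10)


Weighted sum: 309
309 mod 11 = 1

Check digit: X


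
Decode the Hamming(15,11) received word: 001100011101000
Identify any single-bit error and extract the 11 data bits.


Syndrome = 0: no error detected

Data: 10001101000 (no errors)


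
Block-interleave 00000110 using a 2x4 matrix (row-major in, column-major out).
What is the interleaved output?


Matrix:
  0000
  0110
Read columns: 00010100

00010100


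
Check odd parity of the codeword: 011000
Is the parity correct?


Number of 1s: 2

No, parity error (2 ones)


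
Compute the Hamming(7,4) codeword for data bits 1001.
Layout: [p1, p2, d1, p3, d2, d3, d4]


Parity bits: p1=0, p2=0, p3=1

0011001


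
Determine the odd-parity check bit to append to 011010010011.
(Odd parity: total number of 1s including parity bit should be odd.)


Number of 1s in data: 6
Parity bit: 1

1


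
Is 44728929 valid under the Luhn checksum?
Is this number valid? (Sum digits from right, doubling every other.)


Luhn sum = 48
48 mod 10 = 8

Invalid (Luhn sum mod 10 = 8)


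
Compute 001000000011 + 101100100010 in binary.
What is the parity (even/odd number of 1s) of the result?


001000000011 = 515
101100100010 = 2850
Sum = 3365 = 110100100101
1s count = 6

even parity (6 ones in 110100100101)


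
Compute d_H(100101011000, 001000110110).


XOR: 101101101110
Count of 1s: 8

8


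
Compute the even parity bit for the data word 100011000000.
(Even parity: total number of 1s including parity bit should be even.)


Number of 1s in data: 3
Parity bit: 1

1


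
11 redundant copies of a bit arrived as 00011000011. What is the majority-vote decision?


Ones: 4 out of 11
Threshold: 6

0 (4/11 voted 1)


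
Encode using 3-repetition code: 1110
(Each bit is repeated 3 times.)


Each bit -> 3 copies

111111111000


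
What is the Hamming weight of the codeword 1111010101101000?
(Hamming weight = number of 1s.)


Counting 1s in 1111010101101000

9


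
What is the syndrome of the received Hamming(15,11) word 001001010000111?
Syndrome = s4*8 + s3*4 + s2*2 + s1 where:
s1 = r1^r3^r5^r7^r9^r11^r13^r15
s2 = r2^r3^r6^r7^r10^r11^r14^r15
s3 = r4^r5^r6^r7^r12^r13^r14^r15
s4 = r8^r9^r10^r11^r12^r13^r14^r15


s1=1, s2=0, s3=0, s4=0

Syndrome = 1 (error at position 1)


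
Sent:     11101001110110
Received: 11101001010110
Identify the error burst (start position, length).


XOR: 00000000100000

Burst at position 8, length 1


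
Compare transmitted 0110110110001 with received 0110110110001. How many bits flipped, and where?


XOR: 0000000000000

0 errors (received matches sent)


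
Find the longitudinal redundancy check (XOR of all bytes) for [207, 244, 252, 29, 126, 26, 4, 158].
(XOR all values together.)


XOR chain: 207 ^ 244 ^ 252 ^ 29 ^ 126 ^ 26 ^ 4 ^ 158 = 36

36


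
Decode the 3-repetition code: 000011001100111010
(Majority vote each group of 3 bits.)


Groups: 000, 011, 001, 100, 111, 010
Majority votes: 010010

010010


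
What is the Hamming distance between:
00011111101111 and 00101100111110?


XOR: 00110011010001
Count of 1s: 6

6


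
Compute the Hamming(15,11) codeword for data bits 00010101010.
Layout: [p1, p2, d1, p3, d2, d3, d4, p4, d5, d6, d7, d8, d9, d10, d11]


Parity bits: p1=1, p2=1, p3=1, p4=1

110100110101010


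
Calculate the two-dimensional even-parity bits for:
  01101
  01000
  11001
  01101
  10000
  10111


Row parities: 111110
Column parities: 10110

Row P: 111110, Col P: 10110, Corner: 1


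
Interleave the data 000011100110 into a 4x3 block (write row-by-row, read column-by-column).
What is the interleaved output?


Matrix:
  000
  011
  100
  110
Read columns: 001101010100

001101010100


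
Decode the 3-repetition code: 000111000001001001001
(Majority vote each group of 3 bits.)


Groups: 000, 111, 000, 001, 001, 001, 001
Majority votes: 0100000

0100000


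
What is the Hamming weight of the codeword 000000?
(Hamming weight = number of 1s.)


Counting 1s in 000000

0


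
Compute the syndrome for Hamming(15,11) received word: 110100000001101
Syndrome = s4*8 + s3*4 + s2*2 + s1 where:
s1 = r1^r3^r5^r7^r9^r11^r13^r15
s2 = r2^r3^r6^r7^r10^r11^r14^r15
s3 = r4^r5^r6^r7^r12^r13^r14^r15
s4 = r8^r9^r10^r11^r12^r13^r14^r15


s1=1, s2=0, s3=0, s4=1

Syndrome = 9 (error at position 9)


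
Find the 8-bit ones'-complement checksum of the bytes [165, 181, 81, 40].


Sum = 467 mod 256 = 211
Complement = 44

44


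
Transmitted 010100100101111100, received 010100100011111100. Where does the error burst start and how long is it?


XOR: 000000000110000000

Burst at position 9, length 2


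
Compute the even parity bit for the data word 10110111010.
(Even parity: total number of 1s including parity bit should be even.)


Number of 1s in data: 7
Parity bit: 1

1


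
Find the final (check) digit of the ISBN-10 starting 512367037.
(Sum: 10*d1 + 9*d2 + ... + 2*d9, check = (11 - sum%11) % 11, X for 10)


Weighted sum: 190
190 mod 11 = 3

Check digit: 8


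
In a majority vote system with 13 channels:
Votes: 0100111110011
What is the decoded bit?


Ones: 8 out of 13
Threshold: 7

1 (8/13 voted 1)


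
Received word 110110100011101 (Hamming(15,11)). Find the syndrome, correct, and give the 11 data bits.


Syndrome = 0: no error detected

Data: 01010011101 (no errors)


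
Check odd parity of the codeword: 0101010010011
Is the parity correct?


Number of 1s: 6

No, parity error (6 ones)


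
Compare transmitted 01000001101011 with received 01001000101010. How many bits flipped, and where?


XOR: 00001001000001

3 error(s) at position(s): 4, 7, 13


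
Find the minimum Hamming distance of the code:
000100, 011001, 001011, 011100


Comparing all pairs, minimum distance: 2
Can detect 1 errors, correct 0 errors

2


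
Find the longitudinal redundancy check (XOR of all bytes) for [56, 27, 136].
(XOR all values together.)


XOR chain: 56 ^ 27 ^ 136 = 171

171


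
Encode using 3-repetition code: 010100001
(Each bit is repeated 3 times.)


Each bit -> 3 copies

000111000111000000000000111


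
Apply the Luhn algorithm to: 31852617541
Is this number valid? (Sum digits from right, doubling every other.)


Luhn sum = 39
39 mod 10 = 9

Invalid (Luhn sum mod 10 = 9)


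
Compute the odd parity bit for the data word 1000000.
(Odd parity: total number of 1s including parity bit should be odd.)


Number of 1s in data: 1
Parity bit: 0

0


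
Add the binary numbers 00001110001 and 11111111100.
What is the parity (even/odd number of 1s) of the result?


00001110001 = 113
11111111100 = 2044
Sum = 2157 = 100001101101
1s count = 6

even parity (6 ones in 100001101101)


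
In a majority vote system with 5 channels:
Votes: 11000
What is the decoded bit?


Ones: 2 out of 5
Threshold: 3

0 (2/5 voted 1)


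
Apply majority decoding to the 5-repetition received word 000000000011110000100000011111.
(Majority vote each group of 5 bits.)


Groups: 00000, 00000, 11110, 00010, 00000, 11111
Majority votes: 001001

001001


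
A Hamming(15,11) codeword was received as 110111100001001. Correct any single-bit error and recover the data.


Syndrome = 0: no error detected

Data: 01110001001 (no errors)


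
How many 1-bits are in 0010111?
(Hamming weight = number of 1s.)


Counting 1s in 0010111

4


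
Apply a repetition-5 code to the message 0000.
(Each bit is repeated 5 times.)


Each bit -> 5 copies

00000000000000000000


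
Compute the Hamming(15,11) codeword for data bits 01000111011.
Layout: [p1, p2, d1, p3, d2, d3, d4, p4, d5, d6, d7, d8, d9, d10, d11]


Parity bits: p1=1, p2=0, p3=0, p4=1

100010010111011


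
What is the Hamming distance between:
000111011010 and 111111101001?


XOR: 111000110011
Count of 1s: 7

7


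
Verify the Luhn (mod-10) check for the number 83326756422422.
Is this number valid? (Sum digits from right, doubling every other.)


Luhn sum = 59
59 mod 10 = 9

Invalid (Luhn sum mod 10 = 9)


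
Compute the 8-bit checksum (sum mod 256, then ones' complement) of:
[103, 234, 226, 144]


Sum = 707 mod 256 = 195
Complement = 60

60


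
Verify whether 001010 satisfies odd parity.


Number of 1s: 2

No, parity error (2 ones)


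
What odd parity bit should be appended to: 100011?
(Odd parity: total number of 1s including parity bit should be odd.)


Number of 1s in data: 3
Parity bit: 0

0


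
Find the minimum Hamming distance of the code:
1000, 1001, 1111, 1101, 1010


Comparing all pairs, minimum distance: 1
Can detect 0 errors, correct 0 errors

1


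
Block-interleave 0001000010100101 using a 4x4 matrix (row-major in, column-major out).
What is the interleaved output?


Matrix:
  0001
  0000
  1010
  0101
Read columns: 0010000100101001

0010000100101001


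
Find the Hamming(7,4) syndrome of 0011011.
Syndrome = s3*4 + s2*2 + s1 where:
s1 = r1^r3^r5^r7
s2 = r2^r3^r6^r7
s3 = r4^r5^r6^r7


s1=0, s2=1, s3=1

Syndrome = 6 (error at position 6)


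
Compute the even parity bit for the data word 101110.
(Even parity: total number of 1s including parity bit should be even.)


Number of 1s in data: 4
Parity bit: 0

0


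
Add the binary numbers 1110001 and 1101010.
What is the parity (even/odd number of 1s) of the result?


1110001 = 113
1101010 = 106
Sum = 219 = 11011011
1s count = 6

even parity (6 ones in 11011011)


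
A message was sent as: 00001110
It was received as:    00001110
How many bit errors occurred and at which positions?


XOR: 00000000

0 errors (received matches sent)


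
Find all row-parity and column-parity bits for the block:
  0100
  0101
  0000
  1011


Row parities: 1001
Column parities: 1010

Row P: 1001, Col P: 1010, Corner: 0


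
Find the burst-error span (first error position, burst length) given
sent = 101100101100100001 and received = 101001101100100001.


XOR: 000101000000000000

Burst at position 3, length 3


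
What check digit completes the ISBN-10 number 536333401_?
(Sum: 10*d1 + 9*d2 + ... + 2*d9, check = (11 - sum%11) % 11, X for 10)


Weighted sum: 197
197 mod 11 = 10

Check digit: 1


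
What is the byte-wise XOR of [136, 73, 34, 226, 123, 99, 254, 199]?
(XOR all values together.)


XOR chain: 136 ^ 73 ^ 34 ^ 226 ^ 123 ^ 99 ^ 254 ^ 199 = 32

32


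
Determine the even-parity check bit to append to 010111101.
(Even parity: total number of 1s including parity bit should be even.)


Number of 1s in data: 6
Parity bit: 0

0


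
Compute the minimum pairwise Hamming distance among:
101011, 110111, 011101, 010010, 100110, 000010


Comparing all pairs, minimum distance: 1
Can detect 0 errors, correct 0 errors

1


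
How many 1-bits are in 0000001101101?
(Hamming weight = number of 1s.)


Counting 1s in 0000001101101

5


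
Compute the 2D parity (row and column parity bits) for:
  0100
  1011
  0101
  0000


Row parities: 1100
Column parities: 1010

Row P: 1100, Col P: 1010, Corner: 0


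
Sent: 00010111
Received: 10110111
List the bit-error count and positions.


XOR: 10100000

2 error(s) at position(s): 0, 2


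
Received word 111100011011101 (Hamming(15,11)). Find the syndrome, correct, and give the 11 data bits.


Syndrome = 0: no error detected

Data: 10001011101 (no errors)


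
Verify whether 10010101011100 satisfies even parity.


Number of 1s: 7

No, parity error (7 ones)


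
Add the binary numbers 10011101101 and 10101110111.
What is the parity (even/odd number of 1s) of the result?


10011101101 = 1261
10101110111 = 1399
Sum = 2660 = 101001100100
1s count = 5

odd parity (5 ones in 101001100100)


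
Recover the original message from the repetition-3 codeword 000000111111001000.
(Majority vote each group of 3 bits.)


Groups: 000, 000, 111, 111, 001, 000
Majority votes: 001100

001100


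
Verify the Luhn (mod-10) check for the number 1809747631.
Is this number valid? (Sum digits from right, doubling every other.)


Luhn sum = 46
46 mod 10 = 6

Invalid (Luhn sum mod 10 = 6)


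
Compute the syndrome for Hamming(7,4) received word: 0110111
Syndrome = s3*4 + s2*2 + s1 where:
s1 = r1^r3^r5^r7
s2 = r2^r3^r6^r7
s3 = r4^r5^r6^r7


s1=1, s2=0, s3=1

Syndrome = 5 (error at position 5)


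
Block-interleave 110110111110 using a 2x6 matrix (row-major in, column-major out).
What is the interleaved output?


Matrix:
  110110
  111110
Read columns: 111101111100

111101111100


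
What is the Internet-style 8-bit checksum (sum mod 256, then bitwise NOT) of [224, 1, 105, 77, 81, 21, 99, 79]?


Sum = 687 mod 256 = 175
Complement = 80

80


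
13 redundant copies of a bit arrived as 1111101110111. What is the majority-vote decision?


Ones: 11 out of 13
Threshold: 7

1 (11/13 voted 1)


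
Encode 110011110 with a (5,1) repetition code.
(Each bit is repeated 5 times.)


Each bit -> 5 copies

111111111100000000001111111111111111111100000


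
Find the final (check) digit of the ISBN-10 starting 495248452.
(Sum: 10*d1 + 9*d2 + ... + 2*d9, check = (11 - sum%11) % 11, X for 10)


Weighted sum: 274
274 mod 11 = 10

Check digit: 1


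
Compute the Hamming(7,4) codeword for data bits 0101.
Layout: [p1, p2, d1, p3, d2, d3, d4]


Parity bits: p1=0, p2=1, p3=0

0100101


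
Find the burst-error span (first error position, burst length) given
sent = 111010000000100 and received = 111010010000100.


XOR: 000000010000000

Burst at position 7, length 1
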